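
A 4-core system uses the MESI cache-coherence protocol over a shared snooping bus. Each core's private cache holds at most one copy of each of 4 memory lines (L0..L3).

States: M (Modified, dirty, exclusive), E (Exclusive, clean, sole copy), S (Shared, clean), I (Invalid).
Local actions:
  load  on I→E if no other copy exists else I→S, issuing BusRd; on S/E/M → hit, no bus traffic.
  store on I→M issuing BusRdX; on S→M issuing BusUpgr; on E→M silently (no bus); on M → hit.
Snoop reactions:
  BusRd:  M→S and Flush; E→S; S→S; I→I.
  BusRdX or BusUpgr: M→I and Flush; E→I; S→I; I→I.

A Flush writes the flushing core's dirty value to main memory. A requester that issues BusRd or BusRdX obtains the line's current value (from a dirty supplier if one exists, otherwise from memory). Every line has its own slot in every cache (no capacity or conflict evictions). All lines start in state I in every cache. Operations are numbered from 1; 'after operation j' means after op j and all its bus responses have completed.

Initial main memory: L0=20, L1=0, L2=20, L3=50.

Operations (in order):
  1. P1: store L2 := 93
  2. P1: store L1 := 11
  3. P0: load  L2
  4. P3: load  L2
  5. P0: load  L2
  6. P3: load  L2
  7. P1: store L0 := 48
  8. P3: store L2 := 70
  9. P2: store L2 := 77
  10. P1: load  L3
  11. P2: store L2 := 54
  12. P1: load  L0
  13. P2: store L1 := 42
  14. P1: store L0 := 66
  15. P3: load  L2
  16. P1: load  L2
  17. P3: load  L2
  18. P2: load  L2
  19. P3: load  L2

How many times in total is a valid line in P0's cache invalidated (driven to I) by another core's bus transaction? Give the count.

step 1: P1: store L2 := 93  ⟶  IMII  (L2)  txn=BusRdX  M[L2]=20
step 2: P1: store L1 := 11  ⟶  IMII  (L1)  txn=BusRdX  M[L1]=0
step 3: P0: load  L2  ⟶  SSII  (L2)  txn=BusRd+Flush  M[L2]=93
step 4: P3: load  L2  ⟶  SSIS  (L2)  txn=BusRd  M[L2]=93
step 5: P0: load  L2  ⟶  SSIS  (L2)  txn=∅  M[L2]=93
step 6: P3: load  L2  ⟶  SSIS  (L2)  txn=∅  M[L2]=93
step 7: P1: store L0 := 48  ⟶  IMII  (L0)  txn=BusRdX  M[L0]=20
step 8: P3: store L2 := 70  ⟶  IIIM  (L2)  txn=BusUpgr  M[L2]=93
step 9: P2: store L2 := 77  ⟶  IIMI  (L2)  txn=BusRdX+Flush  M[L2]=70
step 10: P1: load  L3  ⟶  IEII  (L3)  txn=BusRd  M[L3]=50
step 11: P2: store L2 := 54  ⟶  IIMI  (L2)  txn=∅  M[L2]=70
step 12: P1: load  L0  ⟶  IMII  (L0)  txn=∅  M[L0]=20
step 13: P2: store L1 := 42  ⟶  IIMI  (L1)  txn=BusRdX+Flush  M[L1]=11
step 14: P1: store L0 := 66  ⟶  IMII  (L0)  txn=∅  M[L0]=20
step 15: P3: load  L2  ⟶  IISS  (L2)  txn=BusRd+Flush  M[L2]=54
step 16: P1: load  L2  ⟶  ISSS  (L2)  txn=BusRd  M[L2]=54
step 17: P3: load  L2  ⟶  ISSS  (L2)  txn=∅  M[L2]=54
step 18: P2: load  L2  ⟶  ISSS  (L2)  txn=∅  M[L2]=54
step 19: P3: load  L2  ⟶  ISSS  (L2)  txn=∅  M[L2]=54

invalidations = 1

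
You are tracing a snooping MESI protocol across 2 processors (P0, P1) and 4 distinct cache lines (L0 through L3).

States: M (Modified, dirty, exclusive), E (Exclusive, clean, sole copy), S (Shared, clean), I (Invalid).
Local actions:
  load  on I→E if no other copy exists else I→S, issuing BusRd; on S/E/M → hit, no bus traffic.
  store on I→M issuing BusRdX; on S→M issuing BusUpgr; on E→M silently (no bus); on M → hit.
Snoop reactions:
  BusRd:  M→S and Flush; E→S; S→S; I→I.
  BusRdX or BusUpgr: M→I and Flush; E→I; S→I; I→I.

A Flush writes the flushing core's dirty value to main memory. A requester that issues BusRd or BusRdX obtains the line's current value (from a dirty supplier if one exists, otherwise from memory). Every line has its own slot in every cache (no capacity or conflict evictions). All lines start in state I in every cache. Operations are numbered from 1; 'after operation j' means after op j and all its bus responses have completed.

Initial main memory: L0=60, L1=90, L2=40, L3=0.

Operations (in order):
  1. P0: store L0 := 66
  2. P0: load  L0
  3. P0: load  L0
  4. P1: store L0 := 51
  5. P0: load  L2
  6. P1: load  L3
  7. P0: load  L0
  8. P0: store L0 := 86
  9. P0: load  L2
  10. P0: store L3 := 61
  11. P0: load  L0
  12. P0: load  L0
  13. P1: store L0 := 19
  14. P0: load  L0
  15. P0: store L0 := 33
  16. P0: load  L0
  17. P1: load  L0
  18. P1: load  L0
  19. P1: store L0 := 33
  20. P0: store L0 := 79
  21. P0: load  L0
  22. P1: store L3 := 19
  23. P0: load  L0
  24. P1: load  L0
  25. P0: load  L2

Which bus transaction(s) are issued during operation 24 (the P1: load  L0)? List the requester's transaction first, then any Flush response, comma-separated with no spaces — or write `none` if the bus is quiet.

1. P0: store L0 := 66  bus=[BusRdX]  L0: P0=M P1=I  mem[L0]=60
2. P0: load  L0  bus=[-]  L0: P0=M P1=I  mem[L0]=60
3. P0: load  L0  bus=[-]  L0: P0=M P1=I  mem[L0]=60
4. P1: store L0 := 51  bus=[BusRdX,Flush]  L0: P0=I P1=M  mem[L0]=66
5. P0: load  L2  bus=[BusRd]  L2: P0=E P1=I  mem[L2]=40
6. P1: load  L3  bus=[BusRd]  L3: P0=I P1=E  mem[L3]=0
7. P0: load  L0  bus=[BusRd,Flush]  L0: P0=S P1=S  mem[L0]=51
8. P0: store L0 := 86  bus=[BusUpgr]  L0: P0=M P1=I  mem[L0]=51
9. P0: load  L2  bus=[-]  L2: P0=E P1=I  mem[L2]=40
10. P0: store L3 := 61  bus=[BusRdX]  L3: P0=M P1=I  mem[L3]=0
11. P0: load  L0  bus=[-]  L0: P0=M P1=I  mem[L0]=51
12. P0: load  L0  bus=[-]  L0: P0=M P1=I  mem[L0]=51
13. P1: store L0 := 19  bus=[BusRdX,Flush]  L0: P0=I P1=M  mem[L0]=86
14. P0: load  L0  bus=[BusRd,Flush]  L0: P0=S P1=S  mem[L0]=19
15. P0: store L0 := 33  bus=[BusUpgr]  L0: P0=M P1=I  mem[L0]=19
16. P0: load  L0  bus=[-]  L0: P0=M P1=I  mem[L0]=19
17. P1: load  L0  bus=[BusRd,Flush]  L0: P0=S P1=S  mem[L0]=33
18. P1: load  L0  bus=[-]  L0: P0=S P1=S  mem[L0]=33
19. P1: store L0 := 33  bus=[BusUpgr]  L0: P0=I P1=M  mem[L0]=33
20. P0: store L0 := 79  bus=[BusRdX,Flush]  L0: P0=M P1=I  mem[L0]=33
21. P0: load  L0  bus=[-]  L0: P0=M P1=I  mem[L0]=33
22. P1: store L3 := 19  bus=[BusRdX,Flush]  L3: P0=I P1=M  mem[L3]=61
23. P0: load  L0  bus=[-]  L0: P0=M P1=I  mem[L0]=33
24. P1: load  L0  bus=[BusRd,Flush]  L0: P0=S P1=S  mem[L0]=79
25. P0: load  L2  bus=[-]  L2: P0=E P1=I  mem[L2]=40

bus = BusRd,Flush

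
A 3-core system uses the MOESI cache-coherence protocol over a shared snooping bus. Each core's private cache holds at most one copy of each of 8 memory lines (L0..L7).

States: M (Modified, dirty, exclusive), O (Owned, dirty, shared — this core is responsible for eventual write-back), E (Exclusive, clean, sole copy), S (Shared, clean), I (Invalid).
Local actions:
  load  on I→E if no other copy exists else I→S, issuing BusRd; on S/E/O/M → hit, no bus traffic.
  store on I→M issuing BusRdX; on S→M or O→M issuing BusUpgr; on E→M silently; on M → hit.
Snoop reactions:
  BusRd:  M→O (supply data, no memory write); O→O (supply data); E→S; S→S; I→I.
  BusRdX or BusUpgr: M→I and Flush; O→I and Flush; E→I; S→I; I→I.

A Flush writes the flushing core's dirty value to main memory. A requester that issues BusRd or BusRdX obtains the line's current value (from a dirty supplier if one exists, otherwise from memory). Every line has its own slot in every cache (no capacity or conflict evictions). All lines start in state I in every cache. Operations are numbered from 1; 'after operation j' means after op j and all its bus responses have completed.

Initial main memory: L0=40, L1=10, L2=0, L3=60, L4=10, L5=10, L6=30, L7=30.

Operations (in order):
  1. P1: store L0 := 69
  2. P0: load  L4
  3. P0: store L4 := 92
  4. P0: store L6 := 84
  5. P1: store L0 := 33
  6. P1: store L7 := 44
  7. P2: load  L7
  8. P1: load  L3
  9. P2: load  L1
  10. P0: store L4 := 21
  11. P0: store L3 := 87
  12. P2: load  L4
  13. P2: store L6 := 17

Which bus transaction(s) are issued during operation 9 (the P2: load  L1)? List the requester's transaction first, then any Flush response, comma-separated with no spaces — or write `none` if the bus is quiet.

  op1 P1: store L0 := 69 → I/M/I on L0; bus BusRdX; mem=40
  op2 P0: load  L4 → E/I/I on L4; bus BusRd; mem=10
  op3 P0: store L4 := 92 → M/I/I on L4; bus (none); mem=10
  op4 P0: store L6 := 84 → M/I/I on L6; bus BusRdX; mem=30
  op5 P1: store L0 := 33 → I/M/I on L0; bus (none); mem=40
  op6 P1: store L7 := 44 → I/M/I on L7; bus BusRdX; mem=30
  op7 P2: load  L7 → I/O/S on L7; bus BusRd; mem=30
  op8 P1: load  L3 → I/E/I on L3; bus BusRd; mem=60
  op9 P2: load  L1 → I/I/E on L1; bus BusRd; mem=10
  op10 P0: store L4 := 21 → M/I/I on L4; bus (none); mem=10
  op11 P0: store L3 := 87 → M/I/I on L3; bus BusRdX; mem=60
  op12 P2: load  L4 → O/I/S on L4; bus BusRd; mem=10
  op13 P2: store L6 := 17 → I/I/M on L6; bus BusRdX Flush; mem=84

bus = BusRd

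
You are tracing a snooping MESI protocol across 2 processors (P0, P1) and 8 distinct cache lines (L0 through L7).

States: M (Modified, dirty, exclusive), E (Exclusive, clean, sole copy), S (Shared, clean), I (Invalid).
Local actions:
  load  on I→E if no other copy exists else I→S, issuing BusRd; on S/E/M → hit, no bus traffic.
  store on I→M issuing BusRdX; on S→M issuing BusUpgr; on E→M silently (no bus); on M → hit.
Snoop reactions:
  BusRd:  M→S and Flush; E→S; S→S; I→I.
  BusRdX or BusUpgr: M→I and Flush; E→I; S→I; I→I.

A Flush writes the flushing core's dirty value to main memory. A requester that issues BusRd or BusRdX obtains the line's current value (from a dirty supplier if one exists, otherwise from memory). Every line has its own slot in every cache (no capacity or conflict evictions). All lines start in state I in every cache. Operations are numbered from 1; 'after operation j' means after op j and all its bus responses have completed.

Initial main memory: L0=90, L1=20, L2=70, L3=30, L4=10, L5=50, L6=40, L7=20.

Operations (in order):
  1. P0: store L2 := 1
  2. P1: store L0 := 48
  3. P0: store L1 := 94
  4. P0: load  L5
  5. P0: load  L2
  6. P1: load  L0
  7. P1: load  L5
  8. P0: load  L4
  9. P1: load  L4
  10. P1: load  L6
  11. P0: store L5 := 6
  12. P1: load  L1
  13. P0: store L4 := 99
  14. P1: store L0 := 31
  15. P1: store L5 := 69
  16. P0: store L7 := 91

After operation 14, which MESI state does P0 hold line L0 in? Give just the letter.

step 1: P0: store L2 := 1  ⟶  MI  (L2)  txn=BusRdX  M[L2]=70
step 2: P1: store L0 := 48  ⟶  IM  (L0)  txn=BusRdX  M[L0]=90
step 3: P0: store L1 := 94  ⟶  MI  (L1)  txn=BusRdX  M[L1]=20
step 4: P0: load  L5  ⟶  EI  (L5)  txn=BusRd  M[L5]=50
step 5: P0: load  L2  ⟶  MI  (L2)  txn=∅  M[L2]=70
step 6: P1: load  L0  ⟶  IM  (L0)  txn=∅  M[L0]=90
step 7: P1: load  L5  ⟶  SS  (L5)  txn=BusRd  M[L5]=50
step 8: P0: load  L4  ⟶  EI  (L4)  txn=BusRd  M[L4]=10
step 9: P1: load  L4  ⟶  SS  (L4)  txn=BusRd  M[L4]=10
step 10: P1: load  L6  ⟶  IE  (L6)  txn=BusRd  M[L6]=40
step 11: P0: store L5 := 6  ⟶  MI  (L5)  txn=BusUpgr  M[L5]=50
step 12: P1: load  L1  ⟶  SS  (L1)  txn=BusRd+Flush  M[L1]=94
step 13: P0: store L4 := 99  ⟶  MI  (L4)  txn=BusUpgr  M[L4]=10
step 14: P1: store L0 := 31  ⟶  IM  (L0)  txn=∅  M[L0]=90
step 15: P1: store L5 := 69  ⟶  IM  (L5)  txn=BusRdX+Flush  M[L5]=6
step 16: P0: store L7 := 91  ⟶  MI  (L7)  txn=BusRdX  M[L7]=20

state = I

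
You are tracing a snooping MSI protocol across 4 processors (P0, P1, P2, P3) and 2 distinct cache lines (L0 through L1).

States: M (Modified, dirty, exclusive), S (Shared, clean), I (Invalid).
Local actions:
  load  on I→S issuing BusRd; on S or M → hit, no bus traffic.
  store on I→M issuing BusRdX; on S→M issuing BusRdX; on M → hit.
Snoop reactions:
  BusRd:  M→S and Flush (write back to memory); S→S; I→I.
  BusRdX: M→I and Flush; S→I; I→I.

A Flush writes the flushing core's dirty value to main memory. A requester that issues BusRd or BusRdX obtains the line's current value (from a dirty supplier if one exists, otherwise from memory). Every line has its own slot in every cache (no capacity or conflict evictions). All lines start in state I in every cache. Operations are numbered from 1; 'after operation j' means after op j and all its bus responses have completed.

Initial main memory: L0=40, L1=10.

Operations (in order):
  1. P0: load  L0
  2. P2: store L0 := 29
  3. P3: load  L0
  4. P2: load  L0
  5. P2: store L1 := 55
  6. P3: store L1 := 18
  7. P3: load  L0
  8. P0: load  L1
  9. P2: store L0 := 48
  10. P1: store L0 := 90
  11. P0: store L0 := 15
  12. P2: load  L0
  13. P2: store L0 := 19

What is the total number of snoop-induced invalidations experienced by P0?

[1] P0: load  L0 | P0:S(40), P1:I, P2:I, P3:I | bus: BusRd
[2] P2: store L0 := 29 | P0:I, P1:I, P2:M(29), P3:I | bus: BusRdX
[3] P3: load  L0 | P0:I, P1:I, P2:S(29), P3:S(29) | bus: BusRd,Flush
[4] P2: load  L0 | P0:I, P1:I, P2:S(29), P3:S(29) | bus: none
[5] P2: store L1 := 55 | P0:I, P1:I, P2:M(55), P3:I | bus: BusRdX
[6] P3: store L1 := 18 | P0:I, P1:I, P2:I, P3:M(18) | bus: BusRdX,Flush
[7] P3: load  L0 | P0:I, P1:I, P2:S(29), P3:S(29) | bus: none
[8] P0: load  L1 | P0:S(18), P1:I, P2:I, P3:S(18) | bus: BusRd,Flush
[9] P2: store L0 := 48 | P0:I, P1:I, P2:M(48), P3:I | bus: BusRdX
[10] P1: store L0 := 90 | P0:I, P1:M(90), P2:I, P3:I | bus: BusRdX,Flush
[11] P0: store L0 := 15 | P0:M(15), P1:I, P2:I, P3:I | bus: BusRdX,Flush
[12] P2: load  L0 | P0:S(15), P1:I, P2:S(15), P3:I | bus: BusRd,Flush
[13] P2: store L0 := 19 | P0:I, P1:I, P2:M(19), P3:I | bus: BusRdX

invalidations = 2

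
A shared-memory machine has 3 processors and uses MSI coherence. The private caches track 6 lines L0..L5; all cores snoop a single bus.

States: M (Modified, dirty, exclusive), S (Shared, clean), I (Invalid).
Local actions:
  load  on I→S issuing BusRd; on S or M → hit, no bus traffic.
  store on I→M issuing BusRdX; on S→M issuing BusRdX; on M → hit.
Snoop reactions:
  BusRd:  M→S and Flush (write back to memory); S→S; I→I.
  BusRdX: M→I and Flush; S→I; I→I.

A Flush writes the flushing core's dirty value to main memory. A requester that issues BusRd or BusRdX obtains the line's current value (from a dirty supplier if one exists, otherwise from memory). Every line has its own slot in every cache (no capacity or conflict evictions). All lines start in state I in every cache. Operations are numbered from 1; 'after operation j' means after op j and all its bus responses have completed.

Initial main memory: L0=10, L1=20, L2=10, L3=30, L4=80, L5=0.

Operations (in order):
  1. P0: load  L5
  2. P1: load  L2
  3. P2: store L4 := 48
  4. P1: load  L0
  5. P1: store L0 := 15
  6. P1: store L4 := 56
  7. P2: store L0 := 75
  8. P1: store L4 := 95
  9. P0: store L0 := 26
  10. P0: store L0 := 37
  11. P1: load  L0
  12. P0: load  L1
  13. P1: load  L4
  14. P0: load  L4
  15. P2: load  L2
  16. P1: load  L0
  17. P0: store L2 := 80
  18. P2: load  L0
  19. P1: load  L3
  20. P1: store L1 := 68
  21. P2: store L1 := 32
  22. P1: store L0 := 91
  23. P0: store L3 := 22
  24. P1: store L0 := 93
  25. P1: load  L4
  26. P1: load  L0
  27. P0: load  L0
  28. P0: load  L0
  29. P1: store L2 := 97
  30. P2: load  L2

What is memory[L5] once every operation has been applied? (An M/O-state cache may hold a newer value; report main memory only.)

memory[L5] = 0

1. P0: load  L5  bus=[BusRd]  L5: P0=S P1=I P2=I  mem[L5]=0
2. P1: load  L2  bus=[BusRd]  L2: P0=I P1=S P2=I  mem[L2]=10
3. P2: store L4 := 48  bus=[BusRdX]  L4: P0=I P1=I P2=M  mem[L4]=80
4. P1: load  L0  bus=[BusRd]  L0: P0=I P1=S P2=I  mem[L0]=10
5. P1: store L0 := 15  bus=[BusRdX]  L0: P0=I P1=M P2=I  mem[L0]=10
6. P1: store L4 := 56  bus=[BusRdX,Flush]  L4: P0=I P1=M P2=I  mem[L4]=48
7. P2: store L0 := 75  bus=[BusRdX,Flush]  L0: P0=I P1=I P2=M  mem[L0]=15
8. P1: store L4 := 95  bus=[-]  L4: P0=I P1=M P2=I  mem[L4]=48
9. P0: store L0 := 26  bus=[BusRdX,Flush]  L0: P0=M P1=I P2=I  mem[L0]=75
10. P0: store L0 := 37  bus=[-]  L0: P0=M P1=I P2=I  mem[L0]=75
11. P1: load  L0  bus=[BusRd,Flush]  L0: P0=S P1=S P2=I  mem[L0]=37
12. P0: load  L1  bus=[BusRd]  L1: P0=S P1=I P2=I  mem[L1]=20
13. P1: load  L4  bus=[-]  L4: P0=I P1=M P2=I  mem[L4]=48
14. P0: load  L4  bus=[BusRd,Flush]  L4: P0=S P1=S P2=I  mem[L4]=95
15. P2: load  L2  bus=[BusRd]  L2: P0=I P1=S P2=S  mem[L2]=10
16. P1: load  L0  bus=[-]  L0: P0=S P1=S P2=I  mem[L0]=37
17. P0: store L2 := 80  bus=[BusRdX]  L2: P0=M P1=I P2=I  mem[L2]=10
18. P2: load  L0  bus=[BusRd]  L0: P0=S P1=S P2=S  mem[L0]=37
19. P1: load  L3  bus=[BusRd]  L3: P0=I P1=S P2=I  mem[L3]=30
20. P1: store L1 := 68  bus=[BusRdX]  L1: P0=I P1=M P2=I  mem[L1]=20
21. P2: store L1 := 32  bus=[BusRdX,Flush]  L1: P0=I P1=I P2=M  mem[L1]=68
22. P1: store L0 := 91  bus=[BusRdX]  L0: P0=I P1=M P2=I  mem[L0]=37
23. P0: store L3 := 22  bus=[BusRdX]  L3: P0=M P1=I P2=I  mem[L3]=30
24. P1: store L0 := 93  bus=[-]  L0: P0=I P1=M P2=I  mem[L0]=37
25. P1: load  L4  bus=[-]  L4: P0=S P1=S P2=I  mem[L4]=95
26. P1: load  L0  bus=[-]  L0: P0=I P1=M P2=I  mem[L0]=37
27. P0: load  L0  bus=[BusRd,Flush]  L0: P0=S P1=S P2=I  mem[L0]=93
28. P0: load  L0  bus=[-]  L0: P0=S P1=S P2=I  mem[L0]=93
29. P1: store L2 := 97  bus=[BusRdX,Flush]  L2: P0=I P1=M P2=I  mem[L2]=80
30. P2: load  L2  bus=[BusRd,Flush]  L2: P0=I P1=S P2=S  mem[L2]=97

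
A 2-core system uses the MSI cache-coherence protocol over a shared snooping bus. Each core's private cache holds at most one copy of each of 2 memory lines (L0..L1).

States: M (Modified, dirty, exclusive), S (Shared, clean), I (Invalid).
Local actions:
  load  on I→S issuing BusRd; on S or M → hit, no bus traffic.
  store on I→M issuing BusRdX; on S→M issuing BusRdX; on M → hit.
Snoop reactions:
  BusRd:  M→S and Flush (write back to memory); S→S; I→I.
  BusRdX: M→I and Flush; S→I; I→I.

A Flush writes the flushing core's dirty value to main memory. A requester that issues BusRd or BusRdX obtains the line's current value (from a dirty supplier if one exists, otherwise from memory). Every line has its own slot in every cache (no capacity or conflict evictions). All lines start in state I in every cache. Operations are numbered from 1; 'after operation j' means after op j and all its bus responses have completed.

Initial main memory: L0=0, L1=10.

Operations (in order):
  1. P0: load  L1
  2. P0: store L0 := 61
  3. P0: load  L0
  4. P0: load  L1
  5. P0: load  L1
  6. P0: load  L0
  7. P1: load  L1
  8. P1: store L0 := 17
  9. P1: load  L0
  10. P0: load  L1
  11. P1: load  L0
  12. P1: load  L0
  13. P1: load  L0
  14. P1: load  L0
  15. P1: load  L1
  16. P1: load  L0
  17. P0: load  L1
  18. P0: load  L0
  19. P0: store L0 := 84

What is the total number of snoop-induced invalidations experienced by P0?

  op1 P0: load  L1 → S/I on L1; bus BusRd; mem=10
  op2 P0: store L0 := 61 → M/I on L0; bus BusRdX; mem=0
  op3 P0: load  L0 → M/I on L0; bus (none); mem=0
  op4 P0: load  L1 → S/I on L1; bus (none); mem=10
  op5 P0: load  L1 → S/I on L1; bus (none); mem=10
  op6 P0: load  L0 → M/I on L0; bus (none); mem=0
  op7 P1: load  L1 → S/S on L1; bus BusRd; mem=10
  op8 P1: store L0 := 17 → I/M on L0; bus BusRdX Flush; mem=61
  op9 P1: load  L0 → I/M on L0; bus (none); mem=61
  op10 P0: load  L1 → S/S on L1; bus (none); mem=10
  op11 P1: load  L0 → I/M on L0; bus (none); mem=61
  op12 P1: load  L0 → I/M on L0; bus (none); mem=61
  op13 P1: load  L0 → I/M on L0; bus (none); mem=61
  op14 P1: load  L0 → I/M on L0; bus (none); mem=61
  op15 P1: load  L1 → S/S on L1; bus (none); mem=10
  op16 P1: load  L0 → I/M on L0; bus (none); mem=61
  op17 P0: load  L1 → S/S on L1; bus (none); mem=10
  op18 P0: load  L0 → S/S on L0; bus BusRd Flush; mem=17
  op19 P0: store L0 := 84 → M/I on L0; bus BusRdX; mem=17

invalidations = 1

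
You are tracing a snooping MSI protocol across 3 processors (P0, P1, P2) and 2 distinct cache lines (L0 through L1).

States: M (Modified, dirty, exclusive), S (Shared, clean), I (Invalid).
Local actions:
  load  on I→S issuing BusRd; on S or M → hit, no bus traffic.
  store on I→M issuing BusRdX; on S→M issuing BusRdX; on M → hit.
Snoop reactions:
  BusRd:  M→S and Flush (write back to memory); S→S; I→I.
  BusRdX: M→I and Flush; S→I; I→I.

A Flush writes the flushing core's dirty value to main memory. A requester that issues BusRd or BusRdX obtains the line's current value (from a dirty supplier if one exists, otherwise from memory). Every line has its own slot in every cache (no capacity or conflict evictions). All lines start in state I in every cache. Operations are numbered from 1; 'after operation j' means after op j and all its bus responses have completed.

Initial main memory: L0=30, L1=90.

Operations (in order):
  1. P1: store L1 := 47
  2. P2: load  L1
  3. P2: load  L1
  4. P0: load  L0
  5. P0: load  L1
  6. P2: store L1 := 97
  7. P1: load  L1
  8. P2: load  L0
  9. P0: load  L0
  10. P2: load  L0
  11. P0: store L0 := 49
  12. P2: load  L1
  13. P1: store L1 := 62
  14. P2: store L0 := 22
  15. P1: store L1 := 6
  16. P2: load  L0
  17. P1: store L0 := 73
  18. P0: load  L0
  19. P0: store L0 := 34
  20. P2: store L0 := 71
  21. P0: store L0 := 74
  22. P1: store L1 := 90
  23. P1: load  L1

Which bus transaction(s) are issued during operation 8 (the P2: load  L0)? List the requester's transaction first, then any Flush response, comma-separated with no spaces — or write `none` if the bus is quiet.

  op1 P1: store L1 := 47 → I/M/I on L1; bus BusRdX; mem=90
  op2 P2: load  L1 → I/S/S on L1; bus BusRd Flush; mem=47
  op3 P2: load  L1 → I/S/S on L1; bus (none); mem=47
  op4 P0: load  L0 → S/I/I on L0; bus BusRd; mem=30
  op5 P0: load  L1 → S/S/S on L1; bus BusRd; mem=47
  op6 P2: store L1 := 97 → I/I/M on L1; bus BusRdX; mem=47
  op7 P1: load  L1 → I/S/S on L1; bus BusRd Flush; mem=97
  op8 P2: load  L0 → S/I/S on L0; bus BusRd; mem=30
  op9 P0: load  L0 → S/I/S on L0; bus (none); mem=30
  op10 P2: load  L0 → S/I/S on L0; bus (none); mem=30
  op11 P0: store L0 := 49 → M/I/I on L0; bus BusRdX; mem=30
  op12 P2: load  L1 → I/S/S on L1; bus (none); mem=97
  op13 P1: store L1 := 62 → I/M/I on L1; bus BusRdX; mem=97
  op14 P2: store L0 := 22 → I/I/M on L0; bus BusRdX Flush; mem=49
  op15 P1: store L1 := 6 → I/M/I on L1; bus (none); mem=97
  op16 P2: load  L0 → I/I/M on L0; bus (none); mem=49
  op17 P1: store L0 := 73 → I/M/I on L0; bus BusRdX Flush; mem=22
  op18 P0: load  L0 → S/S/I on L0; bus BusRd Flush; mem=73
  op19 P0: store L0 := 34 → M/I/I on L0; bus BusRdX; mem=73
  op20 P2: store L0 := 71 → I/I/M on L0; bus BusRdX Flush; mem=34
  op21 P0: store L0 := 74 → M/I/I on L0; bus BusRdX Flush; mem=71
  op22 P1: store L1 := 90 → I/M/I on L1; bus (none); mem=97
  op23 P1: load  L1 → I/M/I on L1; bus (none); mem=97

bus = BusRd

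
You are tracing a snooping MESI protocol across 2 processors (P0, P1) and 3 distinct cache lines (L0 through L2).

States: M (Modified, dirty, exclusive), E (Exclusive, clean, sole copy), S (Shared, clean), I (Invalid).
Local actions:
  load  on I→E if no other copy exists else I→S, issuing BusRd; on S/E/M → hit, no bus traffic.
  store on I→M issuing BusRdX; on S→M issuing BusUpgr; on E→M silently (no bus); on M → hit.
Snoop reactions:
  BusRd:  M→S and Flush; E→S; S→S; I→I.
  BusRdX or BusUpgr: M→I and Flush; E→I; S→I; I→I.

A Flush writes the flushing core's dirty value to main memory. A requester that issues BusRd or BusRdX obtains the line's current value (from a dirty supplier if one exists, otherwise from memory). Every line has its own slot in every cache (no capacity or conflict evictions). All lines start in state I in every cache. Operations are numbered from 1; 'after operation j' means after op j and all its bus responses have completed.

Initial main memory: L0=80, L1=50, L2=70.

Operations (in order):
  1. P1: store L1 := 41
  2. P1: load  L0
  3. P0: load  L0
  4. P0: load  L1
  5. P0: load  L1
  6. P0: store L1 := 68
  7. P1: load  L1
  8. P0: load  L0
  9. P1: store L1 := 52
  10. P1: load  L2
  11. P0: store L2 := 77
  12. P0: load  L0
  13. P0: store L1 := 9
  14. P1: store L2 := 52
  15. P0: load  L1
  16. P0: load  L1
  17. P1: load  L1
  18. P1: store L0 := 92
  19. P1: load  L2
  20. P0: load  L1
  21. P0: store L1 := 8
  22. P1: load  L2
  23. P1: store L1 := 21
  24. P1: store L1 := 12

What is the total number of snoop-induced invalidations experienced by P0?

  op1 P1: store L1 := 41 → I/M on L1; bus BusRdX; mem=50
  op2 P1: load  L0 → I/E on L0; bus BusRd; mem=80
  op3 P0: load  L0 → S/S on L0; bus BusRd; mem=80
  op4 P0: load  L1 → S/S on L1; bus BusRd Flush; mem=41
  op5 P0: load  L1 → S/S on L1; bus (none); mem=41
  op6 P0: store L1 := 68 → M/I on L1; bus BusUpgr; mem=41
  op7 P1: load  L1 → S/S on L1; bus BusRd Flush; mem=68
  op8 P0: load  L0 → S/S on L0; bus (none); mem=80
  op9 P1: store L1 := 52 → I/M on L1; bus BusUpgr; mem=68
  op10 P1: load  L2 → I/E on L2; bus BusRd; mem=70
  op11 P0: store L2 := 77 → M/I on L2; bus BusRdX; mem=70
  op12 P0: load  L0 → S/S on L0; bus (none); mem=80
  op13 P0: store L1 := 9 → M/I on L1; bus BusRdX Flush; mem=52
  op14 P1: store L2 := 52 → I/M on L2; bus BusRdX Flush; mem=77
  op15 P0: load  L1 → M/I on L1; bus (none); mem=52
  op16 P0: load  L1 → M/I on L1; bus (none); mem=52
  op17 P1: load  L1 → S/S on L1; bus BusRd Flush; mem=9
  op18 P1: store L0 := 92 → I/M on L0; bus BusUpgr; mem=80
  op19 P1: load  L2 → I/M on L2; bus (none); mem=77
  op20 P0: load  L1 → S/S on L1; bus (none); mem=9
  op21 P0: store L1 := 8 → M/I on L1; bus BusUpgr; mem=9
  op22 P1: load  L2 → I/M on L2; bus (none); mem=77
  op23 P1: store L1 := 21 → I/M on L1; bus BusRdX Flush; mem=8
  op24 P1: store L1 := 12 → I/M on L1; bus (none); mem=8

invalidations = 4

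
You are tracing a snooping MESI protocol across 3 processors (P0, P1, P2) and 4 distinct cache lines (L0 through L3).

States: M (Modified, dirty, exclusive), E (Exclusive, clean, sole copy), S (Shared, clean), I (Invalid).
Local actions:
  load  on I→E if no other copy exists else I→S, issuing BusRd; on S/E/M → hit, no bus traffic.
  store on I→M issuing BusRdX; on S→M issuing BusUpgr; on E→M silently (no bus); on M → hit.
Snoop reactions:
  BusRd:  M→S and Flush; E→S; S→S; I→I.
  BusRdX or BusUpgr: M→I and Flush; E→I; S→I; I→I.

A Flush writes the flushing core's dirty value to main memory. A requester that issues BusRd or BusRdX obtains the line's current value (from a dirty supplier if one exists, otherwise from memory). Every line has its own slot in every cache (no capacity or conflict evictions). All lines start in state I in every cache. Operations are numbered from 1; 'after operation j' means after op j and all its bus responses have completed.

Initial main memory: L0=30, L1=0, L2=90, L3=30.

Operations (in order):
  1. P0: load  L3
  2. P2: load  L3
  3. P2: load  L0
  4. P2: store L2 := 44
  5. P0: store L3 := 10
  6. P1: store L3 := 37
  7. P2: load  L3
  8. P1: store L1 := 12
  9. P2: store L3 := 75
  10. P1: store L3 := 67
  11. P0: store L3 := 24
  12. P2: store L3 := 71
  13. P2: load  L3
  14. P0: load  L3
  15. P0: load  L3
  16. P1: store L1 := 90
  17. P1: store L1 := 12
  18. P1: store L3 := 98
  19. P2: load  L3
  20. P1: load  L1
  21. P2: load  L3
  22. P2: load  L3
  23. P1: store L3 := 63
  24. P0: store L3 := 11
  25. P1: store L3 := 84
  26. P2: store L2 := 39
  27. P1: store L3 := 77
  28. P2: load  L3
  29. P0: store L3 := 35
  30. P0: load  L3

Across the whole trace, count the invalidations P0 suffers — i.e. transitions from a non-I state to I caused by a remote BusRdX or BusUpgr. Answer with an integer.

1. P0: load  L3  bus=[BusRd]  L3: P0=E P1=I P2=I  mem[L3]=30
2. P2: load  L3  bus=[BusRd]  L3: P0=S P1=I P2=S  mem[L3]=30
3. P2: load  L0  bus=[BusRd]  L0: P0=I P1=I P2=E  mem[L0]=30
4. P2: store L2 := 44  bus=[BusRdX]  L2: P0=I P1=I P2=M  mem[L2]=90
5. P0: store L3 := 10  bus=[BusUpgr]  L3: P0=M P1=I P2=I  mem[L3]=30
6. P1: store L3 := 37  bus=[BusRdX,Flush]  L3: P0=I P1=M P2=I  mem[L3]=10
7. P2: load  L3  bus=[BusRd,Flush]  L3: P0=I P1=S P2=S  mem[L3]=37
8. P1: store L1 := 12  bus=[BusRdX]  L1: P0=I P1=M P2=I  mem[L1]=0
9. P2: store L3 := 75  bus=[BusUpgr]  L3: P0=I P1=I P2=M  mem[L3]=37
10. P1: store L3 := 67  bus=[BusRdX,Flush]  L3: P0=I P1=M P2=I  mem[L3]=75
11. P0: store L3 := 24  bus=[BusRdX,Flush]  L3: P0=M P1=I P2=I  mem[L3]=67
12. P2: store L3 := 71  bus=[BusRdX,Flush]  L3: P0=I P1=I P2=M  mem[L3]=24
13. P2: load  L3  bus=[-]  L3: P0=I P1=I P2=M  mem[L3]=24
14. P0: load  L3  bus=[BusRd,Flush]  L3: P0=S P1=I P2=S  mem[L3]=71
15. P0: load  L3  bus=[-]  L3: P0=S P1=I P2=S  mem[L3]=71
16. P1: store L1 := 90  bus=[-]  L1: P0=I P1=M P2=I  mem[L1]=0
17. P1: store L1 := 12  bus=[-]  L1: P0=I P1=M P2=I  mem[L1]=0
18. P1: store L3 := 98  bus=[BusRdX]  L3: P0=I P1=M P2=I  mem[L3]=71
19. P2: load  L3  bus=[BusRd,Flush]  L3: P0=I P1=S P2=S  mem[L3]=98
20. P1: load  L1  bus=[-]  L1: P0=I P1=M P2=I  mem[L1]=0
21. P2: load  L3  bus=[-]  L3: P0=I P1=S P2=S  mem[L3]=98
22. P2: load  L3  bus=[-]  L3: P0=I P1=S P2=S  mem[L3]=98
23. P1: store L3 := 63  bus=[BusUpgr]  L3: P0=I P1=M P2=I  mem[L3]=98
24. P0: store L3 := 11  bus=[BusRdX,Flush]  L3: P0=M P1=I P2=I  mem[L3]=63
25. P1: store L3 := 84  bus=[BusRdX,Flush]  L3: P0=I P1=M P2=I  mem[L3]=11
26. P2: store L2 := 39  bus=[-]  L2: P0=I P1=I P2=M  mem[L2]=90
27. P1: store L3 := 77  bus=[-]  L3: P0=I P1=M P2=I  mem[L3]=11
28. P2: load  L3  bus=[BusRd,Flush]  L3: P0=I P1=S P2=S  mem[L3]=77
29. P0: store L3 := 35  bus=[BusRdX]  L3: P0=M P1=I P2=I  mem[L3]=77
30. P0: load  L3  bus=[-]  L3: P0=M P1=I P2=I  mem[L3]=77

invalidations = 4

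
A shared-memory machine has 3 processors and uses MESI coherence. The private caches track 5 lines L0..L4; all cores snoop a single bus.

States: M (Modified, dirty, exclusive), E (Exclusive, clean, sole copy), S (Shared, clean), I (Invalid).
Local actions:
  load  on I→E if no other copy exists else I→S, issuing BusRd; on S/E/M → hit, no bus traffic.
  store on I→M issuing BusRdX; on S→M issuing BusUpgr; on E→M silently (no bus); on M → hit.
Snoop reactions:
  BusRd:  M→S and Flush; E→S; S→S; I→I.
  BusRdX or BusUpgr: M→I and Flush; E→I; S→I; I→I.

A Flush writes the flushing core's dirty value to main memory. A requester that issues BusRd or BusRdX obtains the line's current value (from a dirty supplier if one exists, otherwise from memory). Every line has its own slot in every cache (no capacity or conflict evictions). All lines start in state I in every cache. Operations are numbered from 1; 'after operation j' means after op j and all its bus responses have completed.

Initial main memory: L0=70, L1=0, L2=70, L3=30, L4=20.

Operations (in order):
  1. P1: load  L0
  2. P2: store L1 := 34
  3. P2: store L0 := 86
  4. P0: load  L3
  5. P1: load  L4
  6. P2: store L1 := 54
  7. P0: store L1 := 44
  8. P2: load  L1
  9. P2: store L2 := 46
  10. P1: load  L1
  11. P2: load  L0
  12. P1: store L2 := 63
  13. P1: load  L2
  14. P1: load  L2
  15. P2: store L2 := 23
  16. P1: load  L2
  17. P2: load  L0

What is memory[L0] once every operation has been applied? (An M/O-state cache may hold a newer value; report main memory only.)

memory[L0] = 70

  op1 P1: load  L0 → I/E/I on L0; bus BusRd; mem=70
  op2 P2: store L1 := 34 → I/I/M on L1; bus BusRdX; mem=0
  op3 P2: store L0 := 86 → I/I/M on L0; bus BusRdX; mem=70
  op4 P0: load  L3 → E/I/I on L3; bus BusRd; mem=30
  op5 P1: load  L4 → I/E/I on L4; bus BusRd; mem=20
  op6 P2: store L1 := 54 → I/I/M on L1; bus (none); mem=0
  op7 P0: store L1 := 44 → M/I/I on L1; bus BusRdX Flush; mem=54
  op8 P2: load  L1 → S/I/S on L1; bus BusRd Flush; mem=44
  op9 P2: store L2 := 46 → I/I/M on L2; bus BusRdX; mem=70
  op10 P1: load  L1 → S/S/S on L1; bus BusRd; mem=44
  op11 P2: load  L0 → I/I/M on L0; bus (none); mem=70
  op12 P1: store L2 := 63 → I/M/I on L2; bus BusRdX Flush; mem=46
  op13 P1: load  L2 → I/M/I on L2; bus (none); mem=46
  op14 P1: load  L2 → I/M/I on L2; bus (none); mem=46
  op15 P2: store L2 := 23 → I/I/M on L2; bus BusRdX Flush; mem=63
  op16 P1: load  L2 → I/S/S on L2; bus BusRd Flush; mem=23
  op17 P2: load  L0 → I/I/M on L0; bus (none); mem=70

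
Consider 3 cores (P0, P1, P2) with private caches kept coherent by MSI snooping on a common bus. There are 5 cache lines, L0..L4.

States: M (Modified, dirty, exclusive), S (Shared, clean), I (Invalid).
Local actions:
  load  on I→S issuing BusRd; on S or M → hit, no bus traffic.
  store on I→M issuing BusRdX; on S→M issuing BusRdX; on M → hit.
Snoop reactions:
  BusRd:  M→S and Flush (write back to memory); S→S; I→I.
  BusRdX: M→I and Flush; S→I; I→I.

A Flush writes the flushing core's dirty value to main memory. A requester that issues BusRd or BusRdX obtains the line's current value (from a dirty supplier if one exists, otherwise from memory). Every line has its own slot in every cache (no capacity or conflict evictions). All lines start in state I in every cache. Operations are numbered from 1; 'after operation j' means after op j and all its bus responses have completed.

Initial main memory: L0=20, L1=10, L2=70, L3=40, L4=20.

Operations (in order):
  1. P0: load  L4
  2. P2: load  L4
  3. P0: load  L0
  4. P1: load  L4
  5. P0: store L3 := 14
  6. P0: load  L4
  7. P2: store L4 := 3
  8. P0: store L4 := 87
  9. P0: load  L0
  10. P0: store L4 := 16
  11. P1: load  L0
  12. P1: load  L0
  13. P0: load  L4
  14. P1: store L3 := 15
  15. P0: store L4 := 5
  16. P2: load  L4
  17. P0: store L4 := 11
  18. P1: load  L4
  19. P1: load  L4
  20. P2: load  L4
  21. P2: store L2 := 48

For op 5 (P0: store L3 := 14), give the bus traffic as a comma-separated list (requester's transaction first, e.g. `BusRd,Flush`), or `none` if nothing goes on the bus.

bus = BusRdX

1. P0: load  L4  bus=[BusRd]  L4: P0=S P1=I P2=I  mem[L4]=20
2. P2: load  L4  bus=[BusRd]  L4: P0=S P1=I P2=S  mem[L4]=20
3. P0: load  L0  bus=[BusRd]  L0: P0=S P1=I P2=I  mem[L0]=20
4. P1: load  L4  bus=[BusRd]  L4: P0=S P1=S P2=S  mem[L4]=20
5. P0: store L3 := 14  bus=[BusRdX]  L3: P0=M P1=I P2=I  mem[L3]=40
6. P0: load  L4  bus=[-]  L4: P0=S P1=S P2=S  mem[L4]=20
7. P2: store L4 := 3  bus=[BusRdX]  L4: P0=I P1=I P2=M  mem[L4]=20
8. P0: store L4 := 87  bus=[BusRdX,Flush]  L4: P0=M P1=I P2=I  mem[L4]=3
9. P0: load  L0  bus=[-]  L0: P0=S P1=I P2=I  mem[L0]=20
10. P0: store L4 := 16  bus=[-]  L4: P0=M P1=I P2=I  mem[L4]=3
11. P1: load  L0  bus=[BusRd]  L0: P0=S P1=S P2=I  mem[L0]=20
12. P1: load  L0  bus=[-]  L0: P0=S P1=S P2=I  mem[L0]=20
13. P0: load  L4  bus=[-]  L4: P0=M P1=I P2=I  mem[L4]=3
14. P1: store L3 := 15  bus=[BusRdX,Flush]  L3: P0=I P1=M P2=I  mem[L3]=14
15. P0: store L4 := 5  bus=[-]  L4: P0=M P1=I P2=I  mem[L4]=3
16. P2: load  L4  bus=[BusRd,Flush]  L4: P0=S P1=I P2=S  mem[L4]=5
17. P0: store L4 := 11  bus=[BusRdX]  L4: P0=M P1=I P2=I  mem[L4]=5
18. P1: load  L4  bus=[BusRd,Flush]  L4: P0=S P1=S P2=I  mem[L4]=11
19. P1: load  L4  bus=[-]  L4: P0=S P1=S P2=I  mem[L4]=11
20. P2: load  L4  bus=[BusRd]  L4: P0=S P1=S P2=S  mem[L4]=11
21. P2: store L2 := 48  bus=[BusRdX]  L2: P0=I P1=I P2=M  mem[L2]=70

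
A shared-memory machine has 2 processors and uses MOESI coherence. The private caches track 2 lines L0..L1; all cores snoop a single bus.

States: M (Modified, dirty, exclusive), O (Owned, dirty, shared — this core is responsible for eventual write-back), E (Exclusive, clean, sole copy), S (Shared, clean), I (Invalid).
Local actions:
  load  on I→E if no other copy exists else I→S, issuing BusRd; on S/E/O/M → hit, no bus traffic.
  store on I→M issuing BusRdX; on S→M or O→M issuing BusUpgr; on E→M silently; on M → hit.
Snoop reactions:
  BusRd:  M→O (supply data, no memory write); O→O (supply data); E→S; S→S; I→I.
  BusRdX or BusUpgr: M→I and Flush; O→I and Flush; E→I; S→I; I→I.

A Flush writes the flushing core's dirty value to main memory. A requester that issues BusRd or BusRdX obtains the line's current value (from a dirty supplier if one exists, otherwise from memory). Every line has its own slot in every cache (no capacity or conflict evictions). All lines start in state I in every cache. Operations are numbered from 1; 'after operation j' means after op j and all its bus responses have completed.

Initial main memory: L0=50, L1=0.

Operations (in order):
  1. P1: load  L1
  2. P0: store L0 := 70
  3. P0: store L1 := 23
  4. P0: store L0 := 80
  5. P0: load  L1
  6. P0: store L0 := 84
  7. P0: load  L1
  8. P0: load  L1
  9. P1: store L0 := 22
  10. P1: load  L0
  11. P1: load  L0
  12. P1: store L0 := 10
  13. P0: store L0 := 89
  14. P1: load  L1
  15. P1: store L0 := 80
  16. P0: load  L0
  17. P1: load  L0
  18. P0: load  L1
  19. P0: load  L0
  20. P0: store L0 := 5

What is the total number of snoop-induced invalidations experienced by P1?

  op1 P1: load  L1 → I/E on L1; bus BusRd; mem=0
  op2 P0: store L0 := 70 → M/I on L0; bus BusRdX; mem=50
  op3 P0: store L1 := 23 → M/I on L1; bus BusRdX; mem=0
  op4 P0: store L0 := 80 → M/I on L0; bus (none); mem=50
  op5 P0: load  L1 → M/I on L1; bus (none); mem=0
  op6 P0: store L0 := 84 → M/I on L0; bus (none); mem=50
  op7 P0: load  L1 → M/I on L1; bus (none); mem=0
  op8 P0: load  L1 → M/I on L1; bus (none); mem=0
  op9 P1: store L0 := 22 → I/M on L0; bus BusRdX Flush; mem=84
  op10 P1: load  L0 → I/M on L0; bus (none); mem=84
  op11 P1: load  L0 → I/M on L0; bus (none); mem=84
  op12 P1: store L0 := 10 → I/M on L0; bus (none); mem=84
  op13 P0: store L0 := 89 → M/I on L0; bus BusRdX Flush; mem=10
  op14 P1: load  L1 → O/S on L1; bus BusRd; mem=0
  op15 P1: store L0 := 80 → I/M on L0; bus BusRdX Flush; mem=89
  op16 P0: load  L0 → S/O on L0; bus BusRd; mem=89
  op17 P1: load  L0 → S/O on L0; bus (none); mem=89
  op18 P0: load  L1 → O/S on L1; bus (none); mem=0
  op19 P0: load  L0 → S/O on L0; bus (none); mem=89
  op20 P0: store L0 := 5 → M/I on L0; bus BusUpgr Flush; mem=80

invalidations = 3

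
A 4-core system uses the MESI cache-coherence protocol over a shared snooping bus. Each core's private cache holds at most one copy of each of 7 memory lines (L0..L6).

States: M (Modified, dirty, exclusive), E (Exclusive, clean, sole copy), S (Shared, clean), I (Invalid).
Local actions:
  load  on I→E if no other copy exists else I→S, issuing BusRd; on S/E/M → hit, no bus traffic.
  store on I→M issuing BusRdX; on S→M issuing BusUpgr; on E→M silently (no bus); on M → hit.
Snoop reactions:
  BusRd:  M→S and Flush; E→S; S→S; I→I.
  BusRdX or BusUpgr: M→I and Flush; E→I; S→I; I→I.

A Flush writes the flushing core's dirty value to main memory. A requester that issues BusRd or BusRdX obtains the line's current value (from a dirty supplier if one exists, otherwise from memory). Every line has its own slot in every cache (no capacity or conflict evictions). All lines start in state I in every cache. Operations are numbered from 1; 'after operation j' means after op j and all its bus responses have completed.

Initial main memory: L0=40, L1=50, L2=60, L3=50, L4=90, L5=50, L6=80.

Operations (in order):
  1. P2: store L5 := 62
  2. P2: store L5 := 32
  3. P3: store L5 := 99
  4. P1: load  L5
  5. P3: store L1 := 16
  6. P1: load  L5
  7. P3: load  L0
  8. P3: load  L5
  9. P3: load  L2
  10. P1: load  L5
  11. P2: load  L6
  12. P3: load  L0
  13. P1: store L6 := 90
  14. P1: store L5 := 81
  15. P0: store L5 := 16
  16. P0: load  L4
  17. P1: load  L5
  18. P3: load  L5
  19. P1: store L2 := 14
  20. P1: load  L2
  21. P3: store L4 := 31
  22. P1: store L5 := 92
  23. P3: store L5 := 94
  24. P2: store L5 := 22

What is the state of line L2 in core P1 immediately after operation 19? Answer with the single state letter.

state = M

1. P2: store L5 := 62  bus=[BusRdX]  L5: P0=I P1=I P2=M P3=I  mem[L5]=50
2. P2: store L5 := 32  bus=[-]  L5: P0=I P1=I P2=M P3=I  mem[L5]=50
3. P3: store L5 := 99  bus=[BusRdX,Flush]  L5: P0=I P1=I P2=I P3=M  mem[L5]=32
4. P1: load  L5  bus=[BusRd,Flush]  L5: P0=I P1=S P2=I P3=S  mem[L5]=99
5. P3: store L1 := 16  bus=[BusRdX]  L1: P0=I P1=I P2=I P3=M  mem[L1]=50
6. P1: load  L5  bus=[-]  L5: P0=I P1=S P2=I P3=S  mem[L5]=99
7. P3: load  L0  bus=[BusRd]  L0: P0=I P1=I P2=I P3=E  mem[L0]=40
8. P3: load  L5  bus=[-]  L5: P0=I P1=S P2=I P3=S  mem[L5]=99
9. P3: load  L2  bus=[BusRd]  L2: P0=I P1=I P2=I P3=E  mem[L2]=60
10. P1: load  L5  bus=[-]  L5: P0=I P1=S P2=I P3=S  mem[L5]=99
11. P2: load  L6  bus=[BusRd]  L6: P0=I P1=I P2=E P3=I  mem[L6]=80
12. P3: load  L0  bus=[-]  L0: P0=I P1=I P2=I P3=E  mem[L0]=40
13. P1: store L6 := 90  bus=[BusRdX]  L6: P0=I P1=M P2=I P3=I  mem[L6]=80
14. P1: store L5 := 81  bus=[BusUpgr]  L5: P0=I P1=M P2=I P3=I  mem[L5]=99
15. P0: store L5 := 16  bus=[BusRdX,Flush]  L5: P0=M P1=I P2=I P3=I  mem[L5]=81
16. P0: load  L4  bus=[BusRd]  L4: P0=E P1=I P2=I P3=I  mem[L4]=90
17. P1: load  L5  bus=[BusRd,Flush]  L5: P0=S P1=S P2=I P3=I  mem[L5]=16
18. P3: load  L5  bus=[BusRd]  L5: P0=S P1=S P2=I P3=S  mem[L5]=16
19. P1: store L2 := 14  bus=[BusRdX]  L2: P0=I P1=M P2=I P3=I  mem[L2]=60
20. P1: load  L2  bus=[-]  L2: P0=I P1=M P2=I P3=I  mem[L2]=60
21. P3: store L4 := 31  bus=[BusRdX]  L4: P0=I P1=I P2=I P3=M  mem[L4]=90
22. P1: store L5 := 92  bus=[BusUpgr]  L5: P0=I P1=M P2=I P3=I  mem[L5]=16
23. P3: store L5 := 94  bus=[BusRdX,Flush]  L5: P0=I P1=I P2=I P3=M  mem[L5]=92
24. P2: store L5 := 22  bus=[BusRdX,Flush]  L5: P0=I P1=I P2=M P3=I  mem[L5]=94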